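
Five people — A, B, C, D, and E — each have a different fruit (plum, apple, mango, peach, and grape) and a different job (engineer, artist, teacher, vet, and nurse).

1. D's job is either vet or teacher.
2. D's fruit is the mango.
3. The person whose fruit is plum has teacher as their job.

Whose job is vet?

With clues 1–3, A, B, C, and E are impossible for the one with job vet.
That leaves D.

D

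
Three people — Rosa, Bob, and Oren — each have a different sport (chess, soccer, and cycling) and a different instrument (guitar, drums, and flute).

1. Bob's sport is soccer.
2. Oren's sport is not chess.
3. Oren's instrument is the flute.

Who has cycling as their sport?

Clue 1 rules out Bob for the one with sport cycling.
With clues 1–2, Rosa is impossible for the one with sport cycling.
That leaves Oren.

Oren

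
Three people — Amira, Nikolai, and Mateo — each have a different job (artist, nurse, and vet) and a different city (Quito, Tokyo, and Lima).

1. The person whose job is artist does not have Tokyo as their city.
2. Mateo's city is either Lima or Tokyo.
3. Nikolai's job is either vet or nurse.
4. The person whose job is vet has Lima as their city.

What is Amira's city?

Quito

With clues 1–4, Lima and Tokyo are impossible for Amira's city.
That leaves Quito.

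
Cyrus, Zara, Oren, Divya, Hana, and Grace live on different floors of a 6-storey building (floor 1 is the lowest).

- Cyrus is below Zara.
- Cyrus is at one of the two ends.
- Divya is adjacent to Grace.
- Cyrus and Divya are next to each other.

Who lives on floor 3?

With clues 1–2, Cyrus is ruled out for floor 3.
With clues 1–4, Divya, Hana, Oren, and Zara are ruled out for floor 3.
So floor 3 is Grace.

Grace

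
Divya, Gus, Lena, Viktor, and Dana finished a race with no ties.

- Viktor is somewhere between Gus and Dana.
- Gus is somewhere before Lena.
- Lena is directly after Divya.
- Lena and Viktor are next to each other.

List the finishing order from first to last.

From clue 1: Viktor is in {2,3,4}.
From clues 1–3: Gus is in {1,3}.
From clues 1–4: Gus → place 1, Divya → place 2, Lena → place 3, Viktor → place 4, Dana → place 5.

Gus, Divya, Lena, Viktor, Dana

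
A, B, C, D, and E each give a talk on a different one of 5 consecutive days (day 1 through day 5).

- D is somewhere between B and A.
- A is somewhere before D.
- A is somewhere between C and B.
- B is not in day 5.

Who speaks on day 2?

A

With clues 1–2, B is ruled out for day 2.
With clues 1–3, D is ruled out for day 2.
With clues 1–4, C and E are ruled out for day 2.
So day 2 is A.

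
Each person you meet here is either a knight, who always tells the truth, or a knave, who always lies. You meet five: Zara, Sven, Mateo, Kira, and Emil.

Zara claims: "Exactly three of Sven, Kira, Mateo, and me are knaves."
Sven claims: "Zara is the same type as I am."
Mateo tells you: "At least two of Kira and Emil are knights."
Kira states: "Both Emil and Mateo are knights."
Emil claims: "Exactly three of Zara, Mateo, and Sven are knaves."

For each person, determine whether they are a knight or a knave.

Consider Zara. Suppose Zara is a knave.
Then whichever role Sven has, Sven's statement has the wrong truth value — contradiction.
So Zara is a knight.
With that fixed, Emil's statement is false, so Emil is a knave.
With that fixed, Mateo's statement is false, so Mateo is a knave.
With that fixed, Kira's statement is false, so Kira is a knave.
Consider Sven. Suppose Sven is a knight.
Then Zara's statement comes out false, contradicting Zara being a knight.
So Sven is a knave.

Zara: knight, Sven: knave, Mateo: knave, Kira: knave, Emil: knave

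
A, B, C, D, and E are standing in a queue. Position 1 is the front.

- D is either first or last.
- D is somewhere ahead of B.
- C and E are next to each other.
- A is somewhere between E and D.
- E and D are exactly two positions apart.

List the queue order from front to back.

From clue 1: D is in {1,5}.
From clues 1–2: D → position 1.
From clues 1–3: A is in {2,3,4,5}.
From clues 1–4: A is in {2,3}.
From clues 1–5: A → position 2, E → position 3, C → position 4, B → position 5.

D, A, E, C, B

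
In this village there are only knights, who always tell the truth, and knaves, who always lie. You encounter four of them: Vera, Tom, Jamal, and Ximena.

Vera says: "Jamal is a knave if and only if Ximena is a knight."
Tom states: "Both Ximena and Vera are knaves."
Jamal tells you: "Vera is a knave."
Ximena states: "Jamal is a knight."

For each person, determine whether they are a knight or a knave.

Consider Vera. Suppose Vera is a knight.
Then no assignment of the remaining roles makes every statement match its speaker's type — contradiction.
So Vera is a knave.
With that fixed, Jamal's statement is true, so Jamal is a knight.
With that fixed, Ximena's statement is true, so Ximena is a knight.
With that fixed, Tom's statement is false, so Tom is a knave.

Vera: knave, Tom: knave, Jamal: knight, Ximena: knight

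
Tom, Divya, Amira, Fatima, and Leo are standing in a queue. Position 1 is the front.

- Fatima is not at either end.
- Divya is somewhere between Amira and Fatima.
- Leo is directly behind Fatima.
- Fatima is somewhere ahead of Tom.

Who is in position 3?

Fatima

With clues 1–2, Amira is ruled out for position 3.
With clues 1–4, Divya, Leo, and Tom are ruled out for position 3.
So position 3 is Fatima.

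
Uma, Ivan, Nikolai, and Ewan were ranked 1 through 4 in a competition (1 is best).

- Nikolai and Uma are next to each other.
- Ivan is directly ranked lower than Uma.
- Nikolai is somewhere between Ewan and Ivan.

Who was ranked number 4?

With clues 1–2, Nikolai and Uma are ruled out for rank 4.
With clues 1–3, Ewan is ruled out for rank 4.
So rank 4 is Ivan.

Ivan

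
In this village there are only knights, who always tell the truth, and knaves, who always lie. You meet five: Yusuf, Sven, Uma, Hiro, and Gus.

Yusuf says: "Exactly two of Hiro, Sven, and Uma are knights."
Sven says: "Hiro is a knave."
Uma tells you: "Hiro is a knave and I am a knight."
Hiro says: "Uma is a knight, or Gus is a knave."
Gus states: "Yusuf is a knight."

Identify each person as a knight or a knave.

Consider Yusuf. Suppose Yusuf is a knight.
Then no assignment of the remaining roles makes every statement match its speaker's type — contradiction.
So Yusuf is a knave.
With that fixed, Gus's statement is false, so Gus is a knave.
With that fixed, Hiro's statement is true, so Hiro is a knight.
With that fixed, Sven's statement is false, so Sven is a knave.
With that fixed, Uma's statement is false, so Uma is a knave.

Yusuf: knave, Sven: knave, Uma: knave, Hiro: knight, Gus: knave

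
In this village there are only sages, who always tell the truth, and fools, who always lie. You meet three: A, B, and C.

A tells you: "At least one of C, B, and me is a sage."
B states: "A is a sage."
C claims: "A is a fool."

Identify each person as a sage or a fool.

Consider A. Suppose A is a fool.
Then no assignment of the remaining roles makes every statement match its speaker's type — contradiction.
So A is a sage.
With that fixed, B's statement is true, so B is a sage.
With that fixed, C's statement is false, so C is a fool.

A: sage, B: sage, C: fool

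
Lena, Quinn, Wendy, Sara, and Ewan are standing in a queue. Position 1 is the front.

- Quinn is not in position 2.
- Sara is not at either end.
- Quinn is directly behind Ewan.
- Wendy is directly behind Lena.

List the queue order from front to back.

Lena, Wendy, Sara, Ewan, Quinn

From clue 1: Quinn is in {1,3,4,5}.
From clues 1–2: Sara is in {2,3,4}.
From clues 1–3: Quinn is in {3,4,5}.
From clues 1–4: Lena → position 1, Wendy → position 2, Sara → position 3, Ewan → position 4, Quinn → position 5.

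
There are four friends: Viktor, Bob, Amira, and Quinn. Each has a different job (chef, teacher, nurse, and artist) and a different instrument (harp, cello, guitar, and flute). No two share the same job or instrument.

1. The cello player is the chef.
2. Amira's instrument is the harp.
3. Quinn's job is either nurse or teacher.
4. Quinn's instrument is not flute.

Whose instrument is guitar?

Quinn

With clues 1–2, Amira is impossible for the one with instrument guitar.
With clues 1–4, Bob and Viktor are impossible for the one with instrument guitar.
That leaves Quinn.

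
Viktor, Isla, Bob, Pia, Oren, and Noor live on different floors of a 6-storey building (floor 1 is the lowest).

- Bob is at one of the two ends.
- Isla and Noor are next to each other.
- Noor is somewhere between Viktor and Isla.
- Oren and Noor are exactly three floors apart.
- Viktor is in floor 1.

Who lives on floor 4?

Pia

With clue 1, Bob is ruled out for floor 4.
With clues 1–4, Oren is ruled out for floor 4.
With clues 1–5, Isla, Noor, and Viktor are ruled out for floor 4.
So floor 4 is Pia.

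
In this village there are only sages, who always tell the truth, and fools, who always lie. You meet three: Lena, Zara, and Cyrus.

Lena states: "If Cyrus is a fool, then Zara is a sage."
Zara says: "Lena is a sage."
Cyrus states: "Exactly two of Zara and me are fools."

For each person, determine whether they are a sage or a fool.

Lena: sage, Zara: sage, Cyrus: fool

Consider Lena. Suppose Lena is a fool.
Then no assignment of the remaining roles makes every statement match its speaker's type — contradiction.
So Lena is a sage.
With that fixed, Zara's statement is true, so Zara is a sage.
With that fixed, Cyrus's statement is false, so Cyrus is a fool.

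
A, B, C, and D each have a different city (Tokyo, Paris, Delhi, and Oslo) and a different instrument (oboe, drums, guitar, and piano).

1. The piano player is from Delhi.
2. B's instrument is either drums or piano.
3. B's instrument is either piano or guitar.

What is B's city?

Delhi

With clues 1–3, Oslo, Paris, and Tokyo are impossible for B's city.
That leaves Delhi.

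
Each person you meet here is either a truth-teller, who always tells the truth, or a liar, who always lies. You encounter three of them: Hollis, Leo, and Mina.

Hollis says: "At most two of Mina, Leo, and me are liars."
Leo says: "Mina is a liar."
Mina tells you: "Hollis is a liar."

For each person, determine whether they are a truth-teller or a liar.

Hollis: truth-teller, Leo: truth-teller, Mina: liar

Consider Hollis. Suppose Hollis is a liar.
Then no assignment of the remaining roles makes every statement match its speaker's type — contradiction.
So Hollis is a truth-teller.
With that fixed, Mina's statement is false, so Mina is a liar.
With that fixed, Leo's statement is true, so Leo is a truth-teller.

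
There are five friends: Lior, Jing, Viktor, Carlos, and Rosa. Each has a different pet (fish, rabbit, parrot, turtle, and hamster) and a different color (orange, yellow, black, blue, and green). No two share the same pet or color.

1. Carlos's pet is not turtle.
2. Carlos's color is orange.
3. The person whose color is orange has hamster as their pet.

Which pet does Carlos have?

Clue 1 rules out turtle for Carlos's pet.
With clues 1–3, fish, parrot, and rabbit are impossible for Carlos's pet.
That leaves hamster.

hamster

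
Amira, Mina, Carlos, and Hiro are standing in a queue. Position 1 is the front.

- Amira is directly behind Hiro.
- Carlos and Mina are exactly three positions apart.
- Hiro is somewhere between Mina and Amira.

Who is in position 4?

Carlos

With clue 1, Hiro is ruled out for position 4.
With clues 1–2, Amira is ruled out for position 4.
With clues 1–3, Mina is ruled out for position 4.
So position 4 is Carlos.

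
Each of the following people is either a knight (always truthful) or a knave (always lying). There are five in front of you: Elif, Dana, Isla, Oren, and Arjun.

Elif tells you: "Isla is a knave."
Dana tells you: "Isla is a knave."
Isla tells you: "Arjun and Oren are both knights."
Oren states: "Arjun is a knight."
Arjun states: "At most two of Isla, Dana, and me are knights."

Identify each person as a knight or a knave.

Elif: knave, Dana: knave, Isla: knight, Oren: knight, Arjun: knight

Consider Elif. Suppose Elif is a knight.
Then no assignment of the remaining roles makes every statement match its speaker's type — contradiction.
So Elif is a knave.
Consider Dana. Suppose Dana is a knight.
Then no assignment of the remaining roles makes every statement match its speaker's type — contradiction.
So Dana is a knave.
With that fixed, Arjun's statement is true, so Arjun is a knight.
With that fixed, Oren's statement is true, so Oren is a knight.
With that fixed, Isla's statement is true, so Isla is a knight.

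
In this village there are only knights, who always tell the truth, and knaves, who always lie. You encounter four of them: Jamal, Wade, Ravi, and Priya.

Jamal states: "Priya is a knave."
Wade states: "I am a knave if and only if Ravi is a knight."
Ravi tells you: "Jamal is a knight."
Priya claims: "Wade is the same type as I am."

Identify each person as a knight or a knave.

Consider Jamal. Suppose Jamal is a knight.
Then no assignment of the remaining roles makes every statement match its speaker's type — contradiction.
So Jamal is a knave.
With that fixed, Ravi's statement is false, so Ravi is a knave.
Consider Wade. Suppose Wade is a knave.
Then whichever role Priya has, Priya's statement has the wrong truth value — contradiction.
So Wade is a knight.
Consider Priya. Suppose Priya is a knave.
Then Jamal's statement comes out true, contradicting Jamal being a knave.
So Priya is a knight.

Jamal: knave, Wade: knight, Ravi: knave, Priya: knight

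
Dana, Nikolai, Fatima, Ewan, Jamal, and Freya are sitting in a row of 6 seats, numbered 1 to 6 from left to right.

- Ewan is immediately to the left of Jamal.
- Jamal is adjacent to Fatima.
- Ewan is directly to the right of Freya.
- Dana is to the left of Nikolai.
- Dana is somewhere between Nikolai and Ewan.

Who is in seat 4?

With clues 1–3, Dana, Freya, and Nikolai are ruled out for seat 4.
With clues 1–5, Ewan and Jamal are ruled out for seat 4.
So seat 4 is Fatima.

Fatima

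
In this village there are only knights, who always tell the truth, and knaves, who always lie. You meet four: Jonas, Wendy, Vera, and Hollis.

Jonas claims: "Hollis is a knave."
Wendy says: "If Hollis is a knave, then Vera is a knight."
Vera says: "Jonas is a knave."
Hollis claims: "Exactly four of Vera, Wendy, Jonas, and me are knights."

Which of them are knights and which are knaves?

Consider Jonas. Suppose Jonas is a knave.
Then no assignment of the remaining roles makes every statement match its speaker's type — contradiction.
So Jonas is a knight.
With that fixed, Vera's statement is false, so Vera is a knave.
With that fixed, Hollis's statement is false, so Hollis is a knave.
With that fixed, Wendy's statement is false, so Wendy is a knave.

Jonas: knight, Wendy: knave, Vera: knave, Hollis: knave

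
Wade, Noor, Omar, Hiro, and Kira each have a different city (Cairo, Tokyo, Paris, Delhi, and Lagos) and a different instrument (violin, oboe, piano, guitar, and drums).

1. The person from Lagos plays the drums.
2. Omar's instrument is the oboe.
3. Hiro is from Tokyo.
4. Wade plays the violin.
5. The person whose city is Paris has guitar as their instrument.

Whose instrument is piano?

Hiro

With clues 1–2, Omar is impossible for the one with instrument piano.
With clues 1–4, Wade is impossible for the one with instrument piano.
With clues 1–5, Kira and Noor are impossible for the one with instrument piano.
That leaves Hiro.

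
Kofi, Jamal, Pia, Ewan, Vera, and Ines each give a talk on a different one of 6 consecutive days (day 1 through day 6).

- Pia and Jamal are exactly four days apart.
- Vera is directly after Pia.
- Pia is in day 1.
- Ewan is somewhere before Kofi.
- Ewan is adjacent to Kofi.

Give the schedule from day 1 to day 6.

From clue 1: Jamal is in {1,2,5,6}.
From clues 1–2: Jamal is in {1,5,6}.
From clues 1–3: Pia → day 1, Vera → day 2, Jamal → day 5.
From clues 1–4: Kofi is in {4,6}.
From clues 1–5: Ewan → day 3, Kofi → day 4, Ines → day 6.

Pia, Vera, Ewan, Kofi, Jamal, Ines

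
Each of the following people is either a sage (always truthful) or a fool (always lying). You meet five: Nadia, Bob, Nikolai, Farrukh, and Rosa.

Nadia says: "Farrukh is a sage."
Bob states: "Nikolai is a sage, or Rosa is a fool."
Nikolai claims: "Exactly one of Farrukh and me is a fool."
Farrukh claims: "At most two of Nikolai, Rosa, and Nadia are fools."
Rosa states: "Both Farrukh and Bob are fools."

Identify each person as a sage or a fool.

Consider Nadia. Suppose Nadia is a sage.
Then no assignment of the remaining roles makes every statement match its speaker's type — contradiction.
So Nadia is a fool.
Consider Bob. Suppose Bob is a fool.
Then no assignment of the remaining roles makes every statement match its speaker's type — contradiction.
So Bob is a sage.
With that fixed, Rosa's statement is false, so Rosa is a fool.
Consider Nikolai. Suppose Nikolai is a sage.
Then no assignment of the remaining roles makes every statement match its speaker's type — contradiction.
So Nikolai is a fool.
With that fixed, Farrukh's statement is false, so Farrukh is a fool.

Nadia: fool, Bob: sage, Nikolai: fool, Farrukh: fool, Rosa: fool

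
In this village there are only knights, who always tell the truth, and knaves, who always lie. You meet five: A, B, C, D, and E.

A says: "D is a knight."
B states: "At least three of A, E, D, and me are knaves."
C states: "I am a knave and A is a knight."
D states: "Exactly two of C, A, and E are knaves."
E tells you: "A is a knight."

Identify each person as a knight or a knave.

Consider A. Suppose A is a knight.
Then whichever role C has, C's statement has the wrong truth value — contradiction.
So A is a knave.
With that fixed, C's statement is false, so C is a knave.
With that fixed, E's statement is false, so E is a knave.
With that fixed, D's statement is false, so D is a knave.
With that fixed, B's statement is true, so B is a knight.

A: knave, B: knight, C: knave, D: knave, E: knave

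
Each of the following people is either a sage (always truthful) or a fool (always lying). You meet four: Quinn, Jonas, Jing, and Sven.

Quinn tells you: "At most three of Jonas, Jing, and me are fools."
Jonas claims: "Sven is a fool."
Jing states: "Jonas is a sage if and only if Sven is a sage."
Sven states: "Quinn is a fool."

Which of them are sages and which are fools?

Regardless of anyone's role, Quinn's statement is true, so Quinn is a sage.
With that fixed, Sven's statement is false, so Sven is a fool.
With that fixed, Jonas's statement is true, so Jonas is a sage.
With that fixed, Jing's statement is false, so Jing is a fool.

Quinn: sage, Jonas: sage, Jing: fool, Sven: fool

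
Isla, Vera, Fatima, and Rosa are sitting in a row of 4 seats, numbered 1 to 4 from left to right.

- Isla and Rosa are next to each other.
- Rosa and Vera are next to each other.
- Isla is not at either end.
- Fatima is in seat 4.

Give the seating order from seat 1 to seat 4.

Vera, Rosa, Isla, Fatima

From clues 1–2: Fatima is in {1,4}.
From clues 1–3: Isla is in {2,3}.
From clues 1–4: Vera → seat 1, Rosa → seat 2, Isla → seat 3, Fatima → seat 4.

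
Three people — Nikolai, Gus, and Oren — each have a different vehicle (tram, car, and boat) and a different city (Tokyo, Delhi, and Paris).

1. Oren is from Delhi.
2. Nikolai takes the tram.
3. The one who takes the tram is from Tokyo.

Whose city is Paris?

Clue 1 rules out Oren for the one with city Paris.
With clues 1–3, Nikolai is impossible for the one with city Paris.
That leaves Gus.

Gus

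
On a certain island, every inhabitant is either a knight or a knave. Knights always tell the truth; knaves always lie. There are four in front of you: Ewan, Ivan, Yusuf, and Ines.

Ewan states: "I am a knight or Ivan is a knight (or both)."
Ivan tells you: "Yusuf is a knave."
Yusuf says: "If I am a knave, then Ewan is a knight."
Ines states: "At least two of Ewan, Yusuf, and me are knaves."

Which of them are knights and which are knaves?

Consider Ewan. Suppose Ewan is a knave.
Then no assignment of the remaining roles makes every statement match its speaker's type — contradiction.
So Ewan is a knight.
With that fixed, Yusuf's statement is true, so Yusuf is a knight.
With that fixed, Ines's statement is false, so Ines is a knave.
With that fixed, Ivan's statement is false, so Ivan is a knave.

Ewan: knight, Ivan: knave, Yusuf: knight, Ines: knave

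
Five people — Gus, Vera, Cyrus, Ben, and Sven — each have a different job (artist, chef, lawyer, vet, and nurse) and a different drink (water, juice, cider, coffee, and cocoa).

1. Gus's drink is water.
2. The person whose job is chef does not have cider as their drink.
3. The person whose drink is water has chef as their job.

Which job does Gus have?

chef

With clues 1–3, artist, lawyer, nurse, and vet are impossible for Gus's job.
That leaves chef.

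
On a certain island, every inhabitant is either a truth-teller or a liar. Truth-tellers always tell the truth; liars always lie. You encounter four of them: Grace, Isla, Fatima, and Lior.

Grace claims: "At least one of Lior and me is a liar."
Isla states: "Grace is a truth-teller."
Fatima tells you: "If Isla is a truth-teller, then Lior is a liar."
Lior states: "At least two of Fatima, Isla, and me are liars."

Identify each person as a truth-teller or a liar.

Consider Grace. Suppose Grace is a liar.
Then Grace's own statement would have to be false, but it can't be — contradiction.
So Grace is a truth-teller.
With that fixed, Isla's statement is true, so Isla is a truth-teller.
Consider Fatima. Suppose Fatima is a liar.
Then whichever role Lior has, Lior's statement has the wrong truth value — contradiction.
So Fatima is a truth-teller.
With that fixed, Lior's statement is false, so Lior is a liar.

Grace: truth-teller, Isla: truth-teller, Fatima: truth-teller, Lior: liar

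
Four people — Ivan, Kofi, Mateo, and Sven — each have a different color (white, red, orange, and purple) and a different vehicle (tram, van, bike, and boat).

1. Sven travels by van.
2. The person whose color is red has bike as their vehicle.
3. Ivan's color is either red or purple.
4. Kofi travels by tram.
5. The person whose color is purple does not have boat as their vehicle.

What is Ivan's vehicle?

bike

Clue 1 rules out van for Ivan's vehicle.
With clues 1–4, tram is impossible for Ivan's vehicle.
With clues 1–5, boat is impossible for Ivan's vehicle.
That leaves bike.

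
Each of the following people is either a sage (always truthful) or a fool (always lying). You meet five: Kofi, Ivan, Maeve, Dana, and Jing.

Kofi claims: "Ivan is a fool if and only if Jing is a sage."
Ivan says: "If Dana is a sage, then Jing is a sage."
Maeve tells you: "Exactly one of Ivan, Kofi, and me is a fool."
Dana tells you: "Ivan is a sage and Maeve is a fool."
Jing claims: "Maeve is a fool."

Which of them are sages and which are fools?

Consider Kofi. Suppose Kofi is a sage.
Then no assignment of the remaining roles makes every statement match its speaker's type — contradiction.
So Kofi is a fool.
Consider Ivan. Suppose Ivan is a fool.
Then no assignment of the remaining roles makes every statement match its speaker's type — contradiction.
So Ivan is a sage.
Consider Maeve. Suppose Maeve is a sage.
Then no assignment of the remaining roles makes every statement match its speaker's type — contradiction.
So Maeve is a fool.
With that fixed, Dana's statement is true, so Dana is a sage.
With that fixed, Jing's statement is true, so Jing is a sage.

Kofi: fool, Ivan: sage, Maeve: fool, Dana: sage, Jing: sage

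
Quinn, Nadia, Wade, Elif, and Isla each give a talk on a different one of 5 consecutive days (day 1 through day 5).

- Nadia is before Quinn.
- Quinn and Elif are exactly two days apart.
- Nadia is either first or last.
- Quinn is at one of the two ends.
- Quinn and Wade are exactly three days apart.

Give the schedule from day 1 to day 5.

Nadia, Wade, Elif, Isla, Quinn

From clue 1: Quinn is in {2,3,4,5}.
From clues 1–3: Nadia → day 1.
From clues 1–4: Elif → day 3, Quinn → day 5.
From clues 1–5: Wade → day 2, Isla → day 4.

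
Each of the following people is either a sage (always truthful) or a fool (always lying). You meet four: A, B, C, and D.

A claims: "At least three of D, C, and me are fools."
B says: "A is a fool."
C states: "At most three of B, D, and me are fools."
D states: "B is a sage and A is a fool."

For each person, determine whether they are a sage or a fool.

Regardless of anyone's role, C's statement is true, so C is a sage.
With that fixed, A's statement is false, so A is a fool.
With that fixed, B's statement is true, so B is a sage.
With that fixed, D's statement is true, so D is a sage.

A: fool, B: sage, C: sage, D: sage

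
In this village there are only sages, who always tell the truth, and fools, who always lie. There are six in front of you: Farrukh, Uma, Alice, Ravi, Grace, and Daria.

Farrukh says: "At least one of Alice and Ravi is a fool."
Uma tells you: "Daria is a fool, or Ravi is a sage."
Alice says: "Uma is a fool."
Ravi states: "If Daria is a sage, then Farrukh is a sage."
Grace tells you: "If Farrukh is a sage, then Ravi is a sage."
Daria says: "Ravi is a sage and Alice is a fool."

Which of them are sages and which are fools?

Consider Farrukh. Suppose Farrukh is a fool.
Then no assignment of the remaining roles makes every statement match its speaker's type — contradiction.
So Farrukh is a sage.
With that fixed, Ravi's statement is true, so Ravi is a sage.
With that fixed, Grace's statement is true, so Grace is a sage.
With that fixed, Uma's statement is true, so Uma is a sage.
With that fixed, Alice's statement is false, so Alice is a fool.
With that fixed, Daria's statement is true, so Daria is a sage.

Farrukh: sage, Uma: sage, Alice: fool, Ravi: sage, Grace: sage, Daria: sage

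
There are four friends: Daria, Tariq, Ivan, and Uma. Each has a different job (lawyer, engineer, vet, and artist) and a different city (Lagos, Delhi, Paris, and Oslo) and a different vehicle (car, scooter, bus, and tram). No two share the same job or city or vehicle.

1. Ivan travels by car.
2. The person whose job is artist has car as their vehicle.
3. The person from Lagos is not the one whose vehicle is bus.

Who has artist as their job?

With clues 1–2, Daria, Tariq, and Uma are impossible for the one with job artist.
That leaves Ivan.

Ivan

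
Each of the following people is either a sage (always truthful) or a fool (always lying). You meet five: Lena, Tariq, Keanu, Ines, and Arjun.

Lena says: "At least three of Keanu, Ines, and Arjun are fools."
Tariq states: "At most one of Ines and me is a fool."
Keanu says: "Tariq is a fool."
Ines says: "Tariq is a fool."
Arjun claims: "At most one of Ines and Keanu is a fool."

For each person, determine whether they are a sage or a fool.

Lena: sage, Tariq: sage, Keanu: fool, Ines: fool, Arjun: fool

Consider Lena. Suppose Lena is a fool.
Then no assignment of the remaining roles makes every statement match its speaker's type — contradiction.
So Lena is a sage.
Consider Tariq. Suppose Tariq is a fool.
Then no assignment of the remaining roles makes every statement match its speaker's type — contradiction.
So Tariq is a sage.
With that fixed, Keanu's statement is false, so Keanu is a fool.
With that fixed, Ines's statement is false, so Ines is a fool.
With that fixed, Arjun's statement is false, so Arjun is a fool.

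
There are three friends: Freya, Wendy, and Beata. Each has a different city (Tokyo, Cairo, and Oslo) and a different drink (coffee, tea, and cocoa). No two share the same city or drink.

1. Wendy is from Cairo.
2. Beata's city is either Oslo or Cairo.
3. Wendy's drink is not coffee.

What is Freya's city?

Tokyo

Clue 1 rules out Cairo for Freya's city.
With clues 1–2, Oslo is impossible for Freya's city.
That leaves Tokyo.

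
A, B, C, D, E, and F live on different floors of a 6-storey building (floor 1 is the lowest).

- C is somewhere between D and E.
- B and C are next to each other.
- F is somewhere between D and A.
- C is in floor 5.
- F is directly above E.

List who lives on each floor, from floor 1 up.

From clue 1: C is in {2,3,4,5}.
From clues 1–2: B is in {2,3,4,5}.
From clues 1–4: B → floor 4, C → floor 5.
From clues 1–5: A → floor 1, E → floor 2, F → floor 3, D → floor 6.

A, E, F, B, C, D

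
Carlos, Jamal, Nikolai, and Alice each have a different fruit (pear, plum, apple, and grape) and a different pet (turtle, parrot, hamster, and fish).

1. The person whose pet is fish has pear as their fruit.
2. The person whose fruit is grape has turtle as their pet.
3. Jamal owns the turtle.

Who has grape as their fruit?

Jamal

With clues 1–3, Alice, Carlos, and Nikolai are impossible for the one with fruit grape.
That leaves Jamal.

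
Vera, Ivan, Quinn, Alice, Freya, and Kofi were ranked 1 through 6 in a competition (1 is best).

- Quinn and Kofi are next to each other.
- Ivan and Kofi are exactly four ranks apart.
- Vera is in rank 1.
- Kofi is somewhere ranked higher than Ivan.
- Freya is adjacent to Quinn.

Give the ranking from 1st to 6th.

Vera, Kofi, Quinn, Freya, Alice, Ivan

From clues 1–2: Ivan is in {1,2,5,6}.
From clues 1–3: Vera → rank 1.
From clues 1–4: Kofi → rank 2, Quinn → rank 3, Ivan → rank 6.
From clues 1–5: Freya → rank 4, Alice → rank 5.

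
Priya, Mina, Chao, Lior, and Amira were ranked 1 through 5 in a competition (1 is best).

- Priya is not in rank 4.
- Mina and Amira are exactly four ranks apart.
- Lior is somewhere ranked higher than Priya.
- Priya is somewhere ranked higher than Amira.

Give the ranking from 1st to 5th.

From clue 1: Priya is in {1,2,3,5}.
From clues 1–2: Priya is in {2,3}.
From clues 1–3: Lior → rank 2, Priya → rank 3, Chao → rank 4.
From clues 1–4: Mina → rank 1, Amira → rank 5.

Mina, Lior, Priya, Chao, Amira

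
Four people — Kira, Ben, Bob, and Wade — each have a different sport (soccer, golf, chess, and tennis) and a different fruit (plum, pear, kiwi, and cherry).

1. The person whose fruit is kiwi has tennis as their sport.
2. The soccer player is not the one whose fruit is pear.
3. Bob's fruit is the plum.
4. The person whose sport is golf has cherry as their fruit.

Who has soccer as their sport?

Bob

With clues 1–4, Ben, Kira, and Wade are impossible for the one with sport soccer.
That leaves Bob.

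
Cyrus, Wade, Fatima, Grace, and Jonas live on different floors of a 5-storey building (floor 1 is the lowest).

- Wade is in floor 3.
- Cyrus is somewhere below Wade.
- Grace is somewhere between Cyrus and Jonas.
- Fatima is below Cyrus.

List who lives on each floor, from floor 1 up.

Fatima, Cyrus, Wade, Grace, Jonas

From clue 1: Wade → floor 3.
From clues 1–2: Cyrus is in {1,2}.
From clues 1–4: Fatima → floor 1, Cyrus → floor 2, Grace → floor 4, Jonas → floor 5.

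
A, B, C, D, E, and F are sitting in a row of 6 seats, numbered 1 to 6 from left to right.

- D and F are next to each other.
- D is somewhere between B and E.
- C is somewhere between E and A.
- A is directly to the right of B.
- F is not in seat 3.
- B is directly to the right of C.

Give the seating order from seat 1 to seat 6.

E, F, D, C, B, A

From clues 1–2: D is in {2,3,4,5}.
From clues 1–3: C is in {2,3,4,5}.
From clues 1–4: A is in {2,6}.
From clues 1–6: E → seat 1, F → seat 2, D → seat 3, C → seat 4, B → seat 5, A → seat 6.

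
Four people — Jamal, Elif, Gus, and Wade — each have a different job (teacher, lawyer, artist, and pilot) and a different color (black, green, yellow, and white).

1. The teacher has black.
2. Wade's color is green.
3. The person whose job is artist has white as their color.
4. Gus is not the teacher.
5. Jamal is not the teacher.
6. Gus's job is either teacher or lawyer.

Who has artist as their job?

With clues 1–3, Wade is impossible for the one with job artist.
With clues 1–5, Elif is impossible for the one with job artist.
With clues 1–6, Gus is impossible for the one with job artist.
That leaves Jamal.

Jamal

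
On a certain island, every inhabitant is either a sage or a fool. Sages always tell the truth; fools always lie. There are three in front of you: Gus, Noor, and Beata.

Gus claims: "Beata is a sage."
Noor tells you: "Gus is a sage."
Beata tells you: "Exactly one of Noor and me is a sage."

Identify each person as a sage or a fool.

Consider Gus. Suppose Gus is a sage.
Then no assignment of the remaining roles makes every statement match its speaker's type — contradiction.
So Gus is a fool.
With that fixed, Noor's statement is false, so Noor is a fool.
Consider Beata. Suppose Beata is a sage.
Then Gus's statement comes out true, contradicting Gus being a fool.
So Beata is a fool.

Gus: fool, Noor: fool, Beata: fool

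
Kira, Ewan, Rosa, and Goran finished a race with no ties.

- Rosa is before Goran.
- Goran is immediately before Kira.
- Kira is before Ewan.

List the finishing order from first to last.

From clue 1: Rosa is in {1,2,3}.
From clues 1–2: Kira is in {3,4}.
From clues 1–3: Rosa → place 1, Goran → place 2, Kira → place 3, Ewan → place 4.

Rosa, Goran, Kira, Ewan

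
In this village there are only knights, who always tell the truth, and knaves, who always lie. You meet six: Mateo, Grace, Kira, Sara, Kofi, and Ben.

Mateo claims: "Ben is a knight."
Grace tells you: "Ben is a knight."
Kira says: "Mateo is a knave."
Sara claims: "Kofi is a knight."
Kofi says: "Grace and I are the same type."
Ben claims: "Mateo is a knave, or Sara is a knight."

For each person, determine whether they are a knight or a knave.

Mateo: knight, Grace: knight, Kira: knave, Sara: knight, Kofi: knight, Ben: knight

Consider Mateo. Suppose Mateo is a knave.
Then no assignment of the remaining roles makes every statement match its speaker's type — contradiction.
So Mateo is a knight.
With that fixed, Kira's statement is false, so Kira is a knave.
Consider Grace. Suppose Grace is a knave.
Then whichever role Kofi has, Kofi's statement has the wrong truth value — contradiction.
So Grace is a knight.
Consider Sara. Suppose Sara is a knave.
Then no assignment of the remaining roles makes every statement match its speaker's type — contradiction.
So Sara is a knight.
With that fixed, Ben's statement is true, so Ben is a knight.
Consider Kofi. Suppose Kofi is a knave.
Then Sara's statement comes out false, contradicting Sara being a knight.
So Kofi is a knight.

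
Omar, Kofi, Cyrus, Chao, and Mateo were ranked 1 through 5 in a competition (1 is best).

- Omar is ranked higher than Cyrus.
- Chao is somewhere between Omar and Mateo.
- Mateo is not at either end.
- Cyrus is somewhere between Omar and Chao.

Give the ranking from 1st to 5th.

From clue 1: Omar is in {1,2,3,4}.
From clues 1–2: Chao is in {2,3,4}.
From clues 1–3: Chao is in {2,3}.
From clues 1–4: Omar → rank 1, Cyrus → rank 2, Chao → rank 3, Mateo → rank 4, Kofi → rank 5.

Omar, Cyrus, Chao, Mateo, Kofi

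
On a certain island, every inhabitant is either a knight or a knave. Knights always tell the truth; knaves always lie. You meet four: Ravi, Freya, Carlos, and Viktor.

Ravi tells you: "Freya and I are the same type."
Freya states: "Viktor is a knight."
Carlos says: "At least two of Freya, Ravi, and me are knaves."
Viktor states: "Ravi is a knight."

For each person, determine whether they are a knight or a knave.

Consider Ravi. Suppose Ravi is a knave.
Then no assignment of the remaining roles makes every statement match its speaker's type — contradiction.
So Ravi is a knight.
With that fixed, Viktor's statement is true, so Viktor is a knight.
With that fixed, Freya's statement is true, so Freya is a knight.
With that fixed, Carlos's statement is false, so Carlos is a knave.

Ravi: knight, Freya: knight, Carlos: knave, Viktor: knight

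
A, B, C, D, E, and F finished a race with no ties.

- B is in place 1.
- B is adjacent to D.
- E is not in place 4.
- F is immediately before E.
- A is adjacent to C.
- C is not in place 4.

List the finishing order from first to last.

From clue 1: B → place 1.
From clues 1–2: D → place 2.
From clues 1–3: E is in {3,5,6}.
From clues 1–4: E is in {5,6}.
From clues 1–5: F → place 5, E → place 6.
From clues 1–6: C → place 3, A → place 4.

B, D, C, A, F, E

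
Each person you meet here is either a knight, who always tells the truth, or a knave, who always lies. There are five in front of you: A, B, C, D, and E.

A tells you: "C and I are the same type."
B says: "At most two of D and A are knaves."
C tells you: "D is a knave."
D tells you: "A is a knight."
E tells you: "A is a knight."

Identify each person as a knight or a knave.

A: knave, B: knight, C: knight, D: knave, E: knave

Regardless of anyone's role, B's statement is true, so B is a knight.
Consider A. Suppose A is a knight.
Then no assignment of the remaining roles makes every statement match its speaker's type — contradiction.
So A is a knave.
With that fixed, D's statement is false, so D is a knave.
With that fixed, E's statement is false, so E is a knave.
With that fixed, C's statement is true, so C is a knight.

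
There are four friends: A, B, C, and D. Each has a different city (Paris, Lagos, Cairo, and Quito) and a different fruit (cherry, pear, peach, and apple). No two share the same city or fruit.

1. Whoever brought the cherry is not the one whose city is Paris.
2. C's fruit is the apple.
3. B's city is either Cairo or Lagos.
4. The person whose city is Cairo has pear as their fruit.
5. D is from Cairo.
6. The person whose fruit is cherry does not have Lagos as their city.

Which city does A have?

Quito

With clues 1–5, Cairo and Lagos are impossible for A's city.
With clues 1–6, Paris is impossible for A's city.
That leaves Quito.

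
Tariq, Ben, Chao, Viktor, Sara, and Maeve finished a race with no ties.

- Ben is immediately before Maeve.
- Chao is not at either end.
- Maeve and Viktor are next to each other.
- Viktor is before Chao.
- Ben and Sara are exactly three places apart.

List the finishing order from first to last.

Ben, Maeve, Viktor, Sara, Chao, Tariq

From clue 1: Ben is in {1,2,3,4,5}.
From clues 1–2: Chao is in {2,3,4,5}.
From clues 1–3: Ben is in {1,2,3,4}.
From clues 1–4: Ben is in {1,2}.
From clues 1–5: Ben → place 1, Maeve → place 2, Viktor → place 3, Sara → place 4, Chao → place 5, Tariq → place 6.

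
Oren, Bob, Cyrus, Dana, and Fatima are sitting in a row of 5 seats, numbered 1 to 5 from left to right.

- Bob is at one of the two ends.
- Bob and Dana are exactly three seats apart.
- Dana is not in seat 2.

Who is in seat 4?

With clue 1, Bob is ruled out for seat 4.
With clues 1–3, Cyrus, Fatima, and Oren are ruled out for seat 4.
So seat 4 is Dana.

Dana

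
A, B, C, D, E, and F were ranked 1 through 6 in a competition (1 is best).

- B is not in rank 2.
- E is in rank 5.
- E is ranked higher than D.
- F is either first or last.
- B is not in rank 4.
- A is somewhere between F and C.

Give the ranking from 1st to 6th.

From clue 1: B is in {1,3,4,5,6}.
From clues 1–2: E → rank 5.
From clues 1–3: D → rank 6.
From clues 1–4: F → rank 1.
From clues 1–5: B → rank 3.
From clues 1–6: A → rank 2, C → rank 4.

F, A, B, C, E, D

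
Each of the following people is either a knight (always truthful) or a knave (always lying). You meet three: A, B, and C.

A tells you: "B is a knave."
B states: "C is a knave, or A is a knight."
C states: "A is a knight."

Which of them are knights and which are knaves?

Consider A. Suppose A is a knight.
Then no assignment of the remaining roles makes every statement match its speaker's type — contradiction.
So A is a knave.
With that fixed, C's statement is false, so C is a knave.
With that fixed, B's statement is true, so B is a knight.

A: knave, B: knight, C: knave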